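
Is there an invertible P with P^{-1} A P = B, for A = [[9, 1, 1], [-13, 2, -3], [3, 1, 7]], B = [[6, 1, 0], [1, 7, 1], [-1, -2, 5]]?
Two matrices over a field are similar if and only if they have the same invariant factors.

Both A and B have characteristic polynomial (x - 6)^3 and minimal polynomial (x - 6)^3. Computing further, both have invariant factors (x - 6)^3. Hence A and B are similar.

Yes.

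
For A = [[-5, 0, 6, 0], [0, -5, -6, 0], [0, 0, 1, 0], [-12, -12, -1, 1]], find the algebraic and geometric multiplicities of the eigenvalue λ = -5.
algebraic multiplicity 2, geometric multiplicity 2

The characteristic polynomial is (x - 1)^2(x + 5)^2, so the factor x + 5 appears with exponent 2: the algebraic multiplicity is 2.

rank(A + 5I) = 2, so the eigenspace has dimension 4 - 2 = 2: the geometric multiplicity is 2.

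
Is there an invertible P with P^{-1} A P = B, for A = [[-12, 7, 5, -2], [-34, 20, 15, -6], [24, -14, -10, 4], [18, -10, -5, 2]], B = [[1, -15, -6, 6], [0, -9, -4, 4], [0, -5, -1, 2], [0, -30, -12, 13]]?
trace(A) = 0 but trace(B) = 4. The trace is a similarity invariant, so A and B are not similar.

No.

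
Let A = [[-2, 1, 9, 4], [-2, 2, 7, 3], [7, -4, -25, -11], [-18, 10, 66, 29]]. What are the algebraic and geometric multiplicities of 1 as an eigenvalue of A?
algebraic multiplicity 4, geometric multiplicity 2

The characteristic polynomial is (x - 1)^4, so the factor x - 1 appears with exponent 4: the algebraic multiplicity is 4.

rank(A - I) = 2, so the eigenspace has dimension 4 - 2 = 2: the geometric multiplicity is 2.

Since 2 < 4, A is not diagonalizable.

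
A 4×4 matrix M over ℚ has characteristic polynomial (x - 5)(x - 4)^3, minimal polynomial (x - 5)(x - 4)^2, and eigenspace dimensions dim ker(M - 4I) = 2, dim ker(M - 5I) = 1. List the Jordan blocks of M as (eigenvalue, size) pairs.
Jordan blocks: (4, 2), (4, 1), (5, 1)

λ = 4: algebraic multiplicity 3 (exponent in χ_M), largest block size 2 (exponent in m_M), 2 blocks (geometric multiplicity). These force block sizes [2, 1].
λ = 5: algebraic multiplicity 1 (exponent in χ_M), largest block size 1 (exponent in m_M), 1 block (geometric multiplicity). This forces block sizes [1].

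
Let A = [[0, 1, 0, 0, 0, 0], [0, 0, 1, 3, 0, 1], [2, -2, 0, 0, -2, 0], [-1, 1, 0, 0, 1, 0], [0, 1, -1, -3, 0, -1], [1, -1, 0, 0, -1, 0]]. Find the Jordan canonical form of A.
J = [[0, 1, 0, 0, 0, 0], [0, 0, 1, 0, 0, 0], [0, 0, 0, 0, 0, 0], [0, 0, 0, 0, 1, 0], [0, 0, 0, 0, 0, 0], [0, 0, 0, 0, 0, 0]]

The characteristic polynomial is det(xI - A) = x^6, so the eigenvalues are 0 (algebraic multiplicity 6).

For λ = 0: rank(A) = 3, rank(A^2) = 1, rank(A^3) = 0. The eigenspace has dimension 6 - 3 = 3, so there are 3 Jordan blocks; the rank sequence gives block sizes [3, 2, 1].

Assembling the blocks gives the Jordan form J above.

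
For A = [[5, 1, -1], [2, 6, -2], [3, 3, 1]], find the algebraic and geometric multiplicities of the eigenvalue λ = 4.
The characteristic polynomial is (x - 4)^3, so the factor x - 4 appears with exponent 3: the algebraic multiplicity is 3.

rank(A - 4I) = 1, so the eigenspace has dimension 3 - 1 = 2: the geometric multiplicity is 2.

Since 2 < 3, A is not diagonalizable.

algebraic multiplicity 3, geometric multiplicity 2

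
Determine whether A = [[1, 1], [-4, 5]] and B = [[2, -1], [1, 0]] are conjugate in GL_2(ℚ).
No.

trace(A) = 6 but trace(B) = 2. The trace is a similarity invariant, so A and B are not similar.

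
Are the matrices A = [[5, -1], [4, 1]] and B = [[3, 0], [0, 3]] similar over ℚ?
No.

Both have characteristic polynomial (x - 3)^2, but the minimal polynomial of A is (x - 3)^2 while the minimal polynomial of B is x - 3. The minimal polynomial is a similarity invariant, so A and B are not similar.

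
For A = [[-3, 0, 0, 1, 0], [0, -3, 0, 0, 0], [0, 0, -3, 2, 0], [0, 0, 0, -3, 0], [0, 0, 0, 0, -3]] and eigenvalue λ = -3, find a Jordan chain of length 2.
v_1 = [[1, 1, 1, 1, 1]]^T, v_2 = [[1, 0, 2, 0, 0]]^T

We seek v_1 ∈ ker((A + 3I)^2) \ ker(A + 3I), then set v_{i+1} = (A + 3I) v_i.

One such chain is v_1 = [[1, 1, 1, 1, 1]]^T, v_2 = [[1, 0, 2, 0, 0]]^T. Check: (A + 3I) v_2 = [[0, 0, 0, 0, 0]]^T = 0.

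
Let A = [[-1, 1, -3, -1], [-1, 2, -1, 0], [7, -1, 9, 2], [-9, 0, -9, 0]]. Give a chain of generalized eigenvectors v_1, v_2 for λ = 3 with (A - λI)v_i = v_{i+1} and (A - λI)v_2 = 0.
We seek v_1 ∈ ker((A - 3I)^2) \ ker(A - 3I), then set v_{i+1} = (A - 3I) v_i.

One such chain is v_1 = [[1, 1, -1, 1]]^T, v_2 = [[-1, -1, 2, -3]]^T. Check: (A - 3I) v_2 = [[0, 0, 0, 0]]^T = 0.

v_1 = [[1, 1, -1, 1]]^T, v_2 = [[-1, -1, 2, -3]]^T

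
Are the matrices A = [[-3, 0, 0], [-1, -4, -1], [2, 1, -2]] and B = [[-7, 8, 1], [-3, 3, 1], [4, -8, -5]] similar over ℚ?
Yes.

Two matrices over a field are similar if and only if they have the same invariant factors.

Both A and B have characteristic polynomial (x + 3)^3 and minimal polynomial (x + 3)^3. Computing further, both have invariant factors (x + 3)^3. Hence A and B are similar.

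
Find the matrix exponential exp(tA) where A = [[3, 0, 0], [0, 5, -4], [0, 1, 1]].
e^{tA} = [[e^{3*t}, 0, 0], [0, (2*t + 1)*e^{3*t}, -4*t*e^{3*t}], [0, t*e^{3*t}, (1 - 2*t)*e^{3*t}]]

A has Jordan form J = [[3, 1, 0], [0, 3, 0], [0, 0, 3]] with A = PJP^{-1}, so e^{tA} = P e^{tJ} P^{-1}.

For a Jordan block J_k(λ), e^{tJ_k(λ)} = e^{λt} · (I + tN + t^2 N^2/2! + ... + t^{k-1} N^{k-1}/(k-1)!) where N is the nilpotent superdiagonal part.

Assembling the blocks and conjugating back gives the entries of e^{tA} as shown above.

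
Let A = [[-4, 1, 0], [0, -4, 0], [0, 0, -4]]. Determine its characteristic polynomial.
xI - A = [[x + 4, -1, 0], [0, x + 4, 0], [0, 0, x + 4]].

Expanding det(xI - A) along the first row:
det(xI - A) = + (x + 4)·det([[x + 4, 0], [0, x + 4]]) - (-1)·det([[0, 0], [0, x + 4]]) + (0)·det([[0, x + 4], [0, 0]]).

Evaluating gives χ_A(x) = x^3 + 12x^2 + 48x + 64 = (x + 4)^3.

χ_A(x) = (x + 4)^3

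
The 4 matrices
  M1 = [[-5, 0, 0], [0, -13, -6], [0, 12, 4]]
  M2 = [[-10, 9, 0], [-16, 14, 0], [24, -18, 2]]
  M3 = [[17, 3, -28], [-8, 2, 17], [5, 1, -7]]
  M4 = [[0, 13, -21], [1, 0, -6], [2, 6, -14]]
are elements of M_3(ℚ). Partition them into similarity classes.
4 classes: {M1}, {M2}, {M3}, {M4}

Characteristic polynomials: χ_{M1} = (x + 4)(x + 5)^2, χ_{M2} = (x - 2)^3, χ_{M3} = (x - 4)^3, χ_{M4} = (x + 4)(x + 5)^2.

{M1}: invariant factors x + 5, (x + 4)(x + 5).

{M2}: invariant factors x - 2, (x - 2)^2.

{M3}: invariant factors (x - 4)^3.

{M4}: invariant factors (x + 4)(x + 5)^2.

Matrices are similar if and only if their invariant-factor lists agree; the partition into similarity classes is {M1}, {M2}, {M3}, {M4}.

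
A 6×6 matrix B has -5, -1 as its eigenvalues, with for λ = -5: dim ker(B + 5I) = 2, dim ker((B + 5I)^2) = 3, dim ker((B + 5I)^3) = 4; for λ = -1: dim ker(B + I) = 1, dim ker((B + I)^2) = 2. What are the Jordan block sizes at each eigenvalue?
Jordan blocks: (-5, 3), (-5, 1), (-1, 2)

λ = -5: successive nullity increments [2, 1, 1] count blocks of size ≥ k; block sizes are [3, 1].
λ = -1: successive nullity increments [1, 1] count blocks of size ≥ k; block sizes are [2].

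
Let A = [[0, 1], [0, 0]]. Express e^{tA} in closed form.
e^{tA} = [[1, t], [0, 1]]

A has Jordan form J = [[0, 1], [0, 0]] with A = PJP^{-1}, so e^{tA} = P e^{tJ} P^{-1}.

For a Jordan block J_k(λ), e^{tJ_k(λ)} = e^{λt} · (I + tN + t^2 N^2/2! + ... + t^{k-1} N^{k-1}/(k-1)!) where N is the nilpotent superdiagonal part.

Assembling the blocks and conjugating back gives the entries of e^{tA} as shown above.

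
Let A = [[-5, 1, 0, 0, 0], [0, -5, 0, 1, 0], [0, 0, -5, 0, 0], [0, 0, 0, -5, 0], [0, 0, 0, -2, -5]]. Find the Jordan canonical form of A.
The characteristic polynomial is det(xI - A) = (x + 5)^5, so the eigenvalues are -5 (algebraic multiplicity 5).

For λ = -5: rank(A + 5I) = 2, rank((A + 5I)^2) = 1, rank((A + 5I)^3) = 0. The eigenspace has dimension 5 - 2 = 3, so there are 3 Jordan blocks; the rank sequence gives block sizes [3, 1, 1].

Assembling the blocks gives the Jordan form J above.

J = [[-5, 1, 0, 0, 0], [0, -5, 1, 0, 0], [0, 0, -5, 0, 0], [0, 0, 0, -5, 0], [0, 0, 0, 0, -5]]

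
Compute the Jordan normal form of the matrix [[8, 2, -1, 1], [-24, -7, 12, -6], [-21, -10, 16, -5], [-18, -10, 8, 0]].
J = [[2, 0, 0, 0], [0, 5, 1, 0], [0, 0, 5, 0], [0, 0, 0, 5]]

The characteristic polynomial is det(xI - A) = (x - 5)^3(x - 2), so the eigenvalues are 2 (algebraic multiplicity 1), 5 (algebraic multiplicity 3).

For λ = 2: algebraic multiplicity 1 gives one 1×1 block.

For λ = 5: rank(A - 5I) = 2, rank((A - 5I)^2) = 1. The eigenspace has dimension 4 - 2 = 2, so there are 2 Jordan blocks; the rank sequence gives block sizes [2, 1].

Assembling the blocks gives the Jordan form J above.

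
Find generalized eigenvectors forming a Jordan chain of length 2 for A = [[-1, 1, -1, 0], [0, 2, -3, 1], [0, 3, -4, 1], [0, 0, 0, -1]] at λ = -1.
We seek v_1 ∈ ker((A + I)^2) \ ker(A + I), then set v_{i+1} = (A + I) v_i.

One such chain is v_1 = [[1, 0, -1, -3]]^T, v_2 = [[1, 0, 0, 0]]^T. Check: (A + I) v_2 = [[0, 0, 0, 0]]^T = 0.

v_1 = [[1, 0, -1, -3]]^T, v_2 = [[1, 0, 0, 0]]^T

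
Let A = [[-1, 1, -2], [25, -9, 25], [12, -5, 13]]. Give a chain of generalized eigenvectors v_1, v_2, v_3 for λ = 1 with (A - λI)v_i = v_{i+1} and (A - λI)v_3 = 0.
We seek v_1 ∈ ker((A - I)^3) \ ker((A - I)^2), then set v_{i+1} = (A - I) v_i.

One such chain is v_1 = [[0, 2, 1]]^T, v_2 = [[0, 5, 2]]^T, v_3 = [[1, 0, -1]]^T. Check: (A - I) v_3 = [[0, 0, 0]]^T = 0.

v_1 = [[0, 2, 1]]^T, v_2 = [[0, 5, 2]]^T, v_3 = [[1, 0, -1]]^T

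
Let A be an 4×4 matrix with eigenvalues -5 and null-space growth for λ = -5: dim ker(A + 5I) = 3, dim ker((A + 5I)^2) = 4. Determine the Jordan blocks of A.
λ = -5: successive nullity increments [3, 1] count blocks of size ≥ k; block sizes are [2, 1, 1].

Jordan blocks: (-5, 2), (-5, 1), (-5, 1)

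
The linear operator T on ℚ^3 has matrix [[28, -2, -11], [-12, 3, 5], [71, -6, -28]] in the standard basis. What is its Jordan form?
The characteristic polynomial is det(xI - A) = (x - 1)^3, so the eigenvalues are 1 (algebraic multiplicity 3).

For λ = 1: rank(A - I) = 2, rank((A - I)^2) = 1, rank((A - I)^3) = 0. The eigenspace has dimension 3 - 2 = 1, so there is 1 Jordan block; the rank sequence gives block sizes [3].

Assembling the blocks gives the Jordan form J above.

J = [[1, 1, 0], [0, 1, 1], [0, 0, 1]]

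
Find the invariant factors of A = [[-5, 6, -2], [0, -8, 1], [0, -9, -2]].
x + 5, (x + 5)^2

The Jordan structure of A has elementary divisors (x + 5)^2, (x + 5). Arranging the block sizes at each eigenvalue in decreasing order and taking row products gives the invariant factors.

Invariant factors (smallest first, each dividing the next): x + 5, (x + 5)^2.

Check: the last factor (x + 5)^2 is the minimal polynomial, and the product (x + 5)^3 is the characteristic polynomial.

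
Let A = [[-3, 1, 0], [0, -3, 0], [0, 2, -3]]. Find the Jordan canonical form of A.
J = [[-3, 1, 0], [0, -3, 0], [0, 0, -3]]

The characteristic polynomial is det(xI - A) = (x + 3)^3, so the eigenvalues are -3 (algebraic multiplicity 3).

For λ = -3: rank(A + 3I) = 1, rank((A + 3I)^2) = 0. The eigenspace has dimension 3 - 1 = 2, so there are 2 Jordan blocks; the rank sequence gives block sizes [2, 1].

Assembling the blocks gives the Jordan form J above.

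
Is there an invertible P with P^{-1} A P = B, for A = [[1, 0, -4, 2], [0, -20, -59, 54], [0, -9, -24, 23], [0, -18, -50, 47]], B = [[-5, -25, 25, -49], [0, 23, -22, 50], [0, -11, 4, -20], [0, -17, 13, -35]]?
No.

trace(A) = 4 but trace(B) = -13. The trace is a similarity invariant, so A and B are not similar.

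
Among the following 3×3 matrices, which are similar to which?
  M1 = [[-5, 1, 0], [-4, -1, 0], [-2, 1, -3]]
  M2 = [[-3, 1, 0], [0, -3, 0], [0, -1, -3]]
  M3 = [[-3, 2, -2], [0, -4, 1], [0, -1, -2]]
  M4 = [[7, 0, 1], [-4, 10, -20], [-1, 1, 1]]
2 classes: {M1, M2, M3}, {M4}

Characteristic polynomials: χ_{M1} = (x + 3)^3, χ_{M2} = (x + 3)^3, χ_{M3} = (x + 3)^3, χ_{M4} = (x - 6)^3.

{M1, M2, M3}: invariant factors x + 3, (x + 3)^2.

{M4}: invariant factors (x - 6)^3.

Matrices are similar if and only if their invariant-factor lists agree; the partition into similarity classes is {M1, M2, M3}, {M4}.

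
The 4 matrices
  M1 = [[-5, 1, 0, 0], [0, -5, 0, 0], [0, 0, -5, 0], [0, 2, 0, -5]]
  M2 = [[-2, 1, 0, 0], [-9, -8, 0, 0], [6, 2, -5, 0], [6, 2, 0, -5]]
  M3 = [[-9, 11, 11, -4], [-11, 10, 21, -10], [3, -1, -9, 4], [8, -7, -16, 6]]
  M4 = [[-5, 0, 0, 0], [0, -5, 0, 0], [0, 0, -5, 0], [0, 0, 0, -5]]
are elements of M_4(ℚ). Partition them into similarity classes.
Characteristic polynomials: χ_{M1} = (x + 5)^4, χ_{M2} = (x + 5)^4, χ_{M3} = (x - 4)(x + 2)^3, χ_{M4} = (x + 5)^4.

{M1, M2}: invariant factors x + 5, x + 5, (x + 5)^2.

{M3}: invariant factors (x - 4)(x + 2)^3.

{M4}: invariant factors x + 5, x + 5, x + 5, x + 5.

Matrices are similar if and only if their invariant-factor lists agree; the partition into similarity classes is {M1, M2}, {M3}, {M4}.

3 classes: {M1, M2}, {M3}, {M4}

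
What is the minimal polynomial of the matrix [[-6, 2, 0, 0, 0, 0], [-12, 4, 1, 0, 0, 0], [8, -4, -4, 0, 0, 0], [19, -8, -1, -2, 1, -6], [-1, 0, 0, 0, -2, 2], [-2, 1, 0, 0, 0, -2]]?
The characteristic polynomial factors as (x + 2)^6. The minimal polynomial is ∏(x - λ)^{k_λ} where k_λ is the size of the largest Jordan block at λ.

For λ = -2: rank(A + 2I) = 4, and the largest Jordan block has size 3 (the smallest k with rank((A + 2I)^k) = rank((A + 2I)^(k+1))).

So m_A(x) = (x + 2)^3.

m_A(x) = (x + 2)^3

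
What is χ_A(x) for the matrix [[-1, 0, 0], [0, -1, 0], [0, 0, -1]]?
χ_A(x) = (x + 1)^3

xI - A = [[x + 1, 0, 0], [0, x + 1, 0], [0, 0, x + 1]].

Expanding det(xI - A) along the first row:
det(xI - A) = + (x + 1)·det([[x + 1, 0], [0, x + 1]]) - (0)·det([[0, 0], [0, x + 1]]) + (0)·det([[0, x + 1], [0, 0]]).

Evaluating gives χ_A(x) = x^3 + 3x^2 + 3x + 1 = (x + 1)^3.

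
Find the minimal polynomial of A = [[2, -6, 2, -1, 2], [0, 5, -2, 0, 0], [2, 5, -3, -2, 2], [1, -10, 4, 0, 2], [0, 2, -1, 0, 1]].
m_A(x) = (x - 1)^3

The characteristic polynomial factors as (x - 1)^5. The minimal polynomial is ∏(x - λ)^{k_λ} where k_λ is the size of the largest Jordan block at λ.

For λ = 1: rank(A - I) = 3, and the largest Jordan block has size 3 (the smallest k with rank((A - I)^k) = rank((A - I)^(k+1))).

So m_A(x) = (x - 1)^3.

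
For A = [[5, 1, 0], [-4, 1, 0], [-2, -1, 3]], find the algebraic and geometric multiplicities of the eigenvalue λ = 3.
The characteristic polynomial is (x - 3)^3, so the factor x - 3 appears with exponent 3: the algebraic multiplicity is 3.

rank(A - 3I) = 1, so the eigenspace has dimension 3 - 1 = 2: the geometric multiplicity is 2.

Since 2 < 3, A is not diagonalizable.

algebraic multiplicity 3, geometric multiplicity 2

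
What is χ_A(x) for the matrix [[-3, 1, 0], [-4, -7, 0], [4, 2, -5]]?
χ_A(x) = (x + 5)^3

xI - A = [[x + 3, -1, 0], [4, x + 7, 0], [-4, -2, x + 5]].

Expanding det(xI - A) along the first row:
det(xI - A) = + (x + 3)·det([[x + 7, 0], [-2, x + 5]]) - (-1)·det([[4, 0], [-4, x + 5]]) + (0)·det([[4, x + 7], [-4, -2]]).

Evaluating gives χ_A(x) = x^3 + 15x^2 + 75x + 125 = (x + 5)^3.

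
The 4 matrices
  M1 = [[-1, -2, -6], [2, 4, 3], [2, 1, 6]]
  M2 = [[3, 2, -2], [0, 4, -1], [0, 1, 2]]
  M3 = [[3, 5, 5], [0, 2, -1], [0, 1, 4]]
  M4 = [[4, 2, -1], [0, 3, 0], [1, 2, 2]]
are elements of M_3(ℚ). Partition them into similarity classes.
Characteristic polynomials: χ_{M1} = (x - 3)^3, χ_{M2} = (x - 3)^3, χ_{M3} = (x - 3)^3, χ_{M4} = (x - 3)^3.

{M1, M2, M3, M4}: invariant factors x - 3, (x - 3)^2.

Matrices are similar if and only if their invariant-factor lists agree; the partition into similarity classes is {M1, M2, M3, M4}.

1 class: {M1, M2, M3, M4}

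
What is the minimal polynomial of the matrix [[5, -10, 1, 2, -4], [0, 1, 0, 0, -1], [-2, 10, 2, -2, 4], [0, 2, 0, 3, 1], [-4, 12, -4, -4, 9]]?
m_A(x) = (x - 5)^2(x - 4)(x - 3)

The characteristic polynomial factors as (x - 5)^2(x - 4)(x - 3)^2. The minimal polynomial is ∏(x - λ)^{k_λ} where k_λ is the size of the largest Jordan block at λ.

For λ = 3: rank(A - 3I) = 3, and the largest Jordan block has size 1 (the smallest k with rank((A - 3I)^k) = rank((A - 3I)^(k+1))).
For λ = 4: rank(A - 4I) = 4, and the largest Jordan block has size 1 (the smallest k with rank((A - 4I)^k) = rank((A - 4I)^(k+1))).
For λ = 5: rank(A - 5I) = 4, and the largest Jordan block has size 2 (the smallest k with rank((A - 5I)^k) = rank((A - 5I)^(k+1))).

So m_A(x) = (x - 5)^2(x - 4)(x - 3).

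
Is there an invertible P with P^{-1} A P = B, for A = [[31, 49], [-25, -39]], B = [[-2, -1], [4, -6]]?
Yes.

Two matrices over a field are similar if and only if they have the same invariant factors.

Both A and B have characteristic polynomial (x + 4)^2 and minimal polynomial (x + 4)^2. Computing further, both have invariant factors (x + 4)^2. Hence A and B are similar.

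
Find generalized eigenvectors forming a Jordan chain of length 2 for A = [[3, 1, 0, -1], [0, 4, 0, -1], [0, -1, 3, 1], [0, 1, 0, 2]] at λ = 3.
We seek v_1 ∈ ker((A - 3I)^2) \ ker(A - 3I), then set v_{i+1} = (A - 3I) v_i.

One such chain is v_1 = [[-1, 1, 2, 0]]^T, v_2 = [[1, 1, -1, 1]]^T. Check: (A - 3I) v_2 = [[0, 0, 0, 0]]^T = 0.

v_1 = [[-1, 1, 2, 0]]^T, v_2 = [[1, 1, -1, 1]]^T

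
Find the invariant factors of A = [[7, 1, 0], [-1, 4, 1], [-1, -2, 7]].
(x - 6)^3

The Jordan structure of A has elementary divisors (x - 6)^3. Arranging the block sizes at each eigenvalue in decreasing order and taking row products gives the invariant factors.

Invariant factors (smallest first, each dividing the next): (x - 6)^3.

Check: the last factor (x - 6)^3 is the minimal polynomial, and the product (x - 6)^3 is the characteristic polynomial.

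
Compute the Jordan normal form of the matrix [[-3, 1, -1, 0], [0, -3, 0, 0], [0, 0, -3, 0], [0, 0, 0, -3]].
The characteristic polynomial is det(xI - A) = (x + 3)^4, so the eigenvalues are -3 (algebraic multiplicity 4).

For λ = -3: rank(A + 3I) = 1, rank((A + 3I)^2) = 0. The eigenspace has dimension 4 - 1 = 3, so there are 3 Jordan blocks; the rank sequence gives block sizes [2, 1, 1].

Assembling the blocks gives the Jordan form J above.

J = [[-3, 1, 0, 0], [0, -3, 0, 0], [0, 0, -3, 0], [0, 0, 0, -3]]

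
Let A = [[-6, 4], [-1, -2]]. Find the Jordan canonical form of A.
J = [[-4, 1], [0, -4]]

The characteristic polynomial is det(xI - A) = (x + 4)^2, so the eigenvalues are -4 (algebraic multiplicity 2).

For λ = -4: rank(A + 4I) = 1, rank((A + 4I)^2) = 0. The eigenspace has dimension 2 - 1 = 1, so there is 1 Jordan block; the rank sequence gives block sizes [2].

Assembling the blocks gives the Jordan form J above.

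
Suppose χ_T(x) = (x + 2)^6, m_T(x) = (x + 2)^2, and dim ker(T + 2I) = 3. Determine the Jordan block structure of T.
Jordan blocks: (-2, 2), (-2, 2), (-2, 2)

λ = -2: algebraic multiplicity 6 (exponent in χ_T), largest block size 2 (exponent in m_T), 3 blocks (geometric multiplicity). These force block sizes [2, 2, 2].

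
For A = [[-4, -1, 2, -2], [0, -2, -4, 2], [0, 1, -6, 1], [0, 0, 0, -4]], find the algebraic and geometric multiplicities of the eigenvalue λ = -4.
The characteristic polynomial is (x + 4)^4, so the factor x + 4 appears with exponent 4: the algebraic multiplicity is 4.

rank(A + 4I) = 2, so the eigenspace has dimension 4 - 2 = 2: the geometric multiplicity is 2.

Since 2 < 4, A is not diagonalizable.

algebraic multiplicity 4, geometric multiplicity 2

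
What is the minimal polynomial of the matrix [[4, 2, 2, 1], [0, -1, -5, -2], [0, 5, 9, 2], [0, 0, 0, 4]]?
The characteristic polynomial factors as (x - 4)^4. The minimal polynomial is ∏(x - λ)^{k_λ} where k_λ is the size of the largest Jordan block at λ.

For λ = 4: rank(A - 4I) = 2, and the largest Jordan block has size 2 (the smallest k with rank((A - 4I)^k) = rank((A - 4I)^(k+1))).

So m_A(x) = (x - 4)^2.

m_A(x) = (x - 4)^2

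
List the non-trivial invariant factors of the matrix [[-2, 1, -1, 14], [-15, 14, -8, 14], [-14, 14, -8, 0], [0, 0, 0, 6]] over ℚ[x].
x - 6, (x - 6)(x + 1)^2

The Jordan structure of A has elementary divisors (x + 1)^2, (x - 6), (x - 6). Arranging the block sizes at each eigenvalue in decreasing order and taking row products gives the invariant factors.

Invariant factors (smallest first, each dividing the next): x - 6, (x - 6)(x + 1)^2.

Check: the last factor (x - 6)(x + 1)^2 is the minimal polynomial, and the product (x - 6)^2(x + 1)^2 is the characteristic polynomial.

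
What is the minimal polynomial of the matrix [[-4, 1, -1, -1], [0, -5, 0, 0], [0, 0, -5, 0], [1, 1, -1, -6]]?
The characteristic polynomial factors as (x + 5)^4. The minimal polynomial is ∏(x - λ)^{k_λ} where k_λ is the size of the largest Jordan block at λ.

For λ = -5: rank(A + 5I) = 1, and the largest Jordan block has size 2 (the smallest k with rank((A + 5I)^k) = rank((A + 5I)^(k+1))).

So m_A(x) = (x + 5)^2.

m_A(x) = (x + 5)^2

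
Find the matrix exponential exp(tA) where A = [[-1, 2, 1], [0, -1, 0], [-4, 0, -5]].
A has Jordan form J = [[-3, 1, 0], [0, -3, 0], [0, 0, -1]] with A = PJP^{-1}, so e^{tA} = P e^{tJ} P^{-1}.

For a Jordan block J_k(λ), e^{tJ_k(λ)} = e^{λt} · (I + tN + t^2 N^2/2! + ... + t^{k-1} N^{k-1}/(k-1)!) where N is the nilpotent superdiagonal part.

Assembling the blocks and conjugating back gives the entries of e^{tA} as shown above.

e^{tA} = [[(2*t + 1)*e^{-3*t}, 2*(-t + e^{2*t} - 1)*e^{-3*t}, t*e^{-3*t}], [0, e^{-t}, 0], [-4*t*e^{-3*t}, 2*(2*t - e^{2*t} + 1)*e^{-3*t}, (1 - 2*t)*e^{-3*t}]]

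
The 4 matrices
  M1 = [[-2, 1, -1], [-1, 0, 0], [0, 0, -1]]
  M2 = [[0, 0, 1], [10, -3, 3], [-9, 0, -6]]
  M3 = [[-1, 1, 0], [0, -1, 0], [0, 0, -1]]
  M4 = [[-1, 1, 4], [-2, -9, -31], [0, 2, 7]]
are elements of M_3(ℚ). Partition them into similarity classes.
3 classes: {M1, M4}, {M2}, {M3}

Characteristic polynomials: χ_{M1} = (x + 1)^3, χ_{M2} = (x + 3)^3, χ_{M3} = (x + 1)^3, χ_{M4} = (x + 1)^3.

{M1, M4}: invariant factors (x + 1)^3.

{M2}: invariant factors (x + 3)^3.

{M3}: invariant factors x + 1, (x + 1)^2.

Matrices are similar if and only if their invariant-factor lists agree; the partition into similarity classes is {M1, M4}, {M2}, {M3}.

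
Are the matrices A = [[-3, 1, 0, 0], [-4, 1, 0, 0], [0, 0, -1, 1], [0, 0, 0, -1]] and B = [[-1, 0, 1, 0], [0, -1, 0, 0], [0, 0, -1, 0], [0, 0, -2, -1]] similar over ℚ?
Both have characteristic polynomial (x + 1)^4 and minimal polynomial (x + 1)^2. But rank(A + I) = 2 for A while rank(B + I) = 1 for B, so the number of Jordan blocks at λ = -1 differs. A and B are not similar.

No.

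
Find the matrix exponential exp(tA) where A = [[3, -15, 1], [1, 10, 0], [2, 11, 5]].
A has Jordan form J = [[6, 1, 0], [0, 6, 1], [0, 0, 6]] with A = PJP^{-1}, so e^{tA} = P e^{tJ} P^{-1}.

For a Jordan block J_k(λ), e^{tJ_k(λ)} = e^{λt} · (I + tN + t^2 N^2/2! + ... + t^{k-1} N^{k-1}/(k-1)!) where N is the nilpotent superdiagonal part.

Assembling the blocks and conjugating back gives the entries of e^{tA} as shown above.

e^{tA} = [[(-2*t^2 - 3*t + 1)*e^{6*t}, t*(-2*t - 15)*e^{6*t}, t*(1 - 2*t)*e^{6*t}], [t*(t + 2)*e^{6*t}/2, (t^2 + 8*t + 2)*e^{6*t}/2, t^2*e^{6*t}/2], [t*(3*t + 4)*e^{6*t}/2, t*(3*t + 22)*e^{6*t}/2, (3*t^2/2 - t + 1)*e^{6*t}]]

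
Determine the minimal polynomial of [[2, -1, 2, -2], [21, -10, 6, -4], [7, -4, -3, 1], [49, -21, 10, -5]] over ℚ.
The characteristic polynomial factors as (x + 3)^2(x + 5)^2. The minimal polynomial is ∏(x - λ)^{k_λ} where k_λ is the size of the largest Jordan block at λ.

For λ = -5: rank(A + 5I) = 3, and the largest Jordan block has size 2 (the smallest k with rank((A + 5I)^k) = rank((A + 5I)^(k+1))).
For λ = -3: rank(A + 3I) = 3, and the largest Jordan block has size 2 (the smallest k with rank((A + 3I)^k) = rank((A + 3I)^(k+1))).

So m_A(x) = (x + 3)^2(x + 5)^2.

m_A(x) = (x + 3)^2(x + 5)^2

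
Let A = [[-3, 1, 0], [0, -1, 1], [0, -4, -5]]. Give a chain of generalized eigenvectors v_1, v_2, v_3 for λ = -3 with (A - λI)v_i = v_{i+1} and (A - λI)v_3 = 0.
v_1 = [[1, 1, -1]]^T, v_2 = [[1, 1, -2]]^T, v_3 = [[1, 0, 0]]^T

We seek v_1 ∈ ker((A + 3I)^3) \ ker((A + 3I)^2), then set v_{i+1} = (A + 3I) v_i.

One such chain is v_1 = [[1, 1, -1]]^T, v_2 = [[1, 1, -2]]^T, v_3 = [[1, 0, 0]]^T. Check: (A + 3I) v_3 = [[0, 0, 0]]^T = 0.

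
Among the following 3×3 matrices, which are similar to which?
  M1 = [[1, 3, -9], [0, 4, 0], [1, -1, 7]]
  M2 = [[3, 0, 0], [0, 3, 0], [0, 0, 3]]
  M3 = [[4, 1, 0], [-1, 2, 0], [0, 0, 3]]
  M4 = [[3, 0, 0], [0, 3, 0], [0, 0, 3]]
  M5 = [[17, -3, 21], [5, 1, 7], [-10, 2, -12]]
4 classes: {M1}, {M2, M4}, {M3}, {M5}

Characteristic polynomials: χ_{M1} = (x - 4)^3, χ_{M2} = (x - 3)^3, χ_{M3} = (x - 3)^3, χ_{M4} = (x - 3)^3, χ_{M5} = (x - 2)^3.

{M1}: invariant factors x - 4, (x - 4)^2.

{M2, M4}: invariant factors x - 3, x - 3, x - 3.

{M3}: invariant factors x - 3, (x - 3)^2.

{M5}: invariant factors x - 2, (x - 2)^2.

Matrices are similar if and only if their invariant-factor lists agree; the partition into similarity classes is {M1}, {M2, M4}, {M3}, {M5}.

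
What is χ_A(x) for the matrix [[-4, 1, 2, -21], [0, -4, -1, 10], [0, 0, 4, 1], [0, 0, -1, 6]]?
χ_A(x) = (x - 5)^2(x + 4)^2

xI - A = [[x + 4, -1, -2, 21], [0, x + 4, 1, -10], [0, 0, x - 4, -1], [0, 0, 1, x - 6]].

Expanding det(xI - A) along the first row:
det(xI - A) = + (x + 4)·det([[x + 4, 1, -10], [0, x - 4, -1], [0, 1, x - 6]]) - (-1)·det([[0, 1, -10], [0, x - 4, -1], [0, 1, x - 6]]) + (-2)·det([[0, x + 4, -10], [0, 0, -1], [0, 0, x - 6]]) - (21)·det([[0, x + 4, 1], [0, 0, x - 4], [0, 0, 1]]).

Evaluating gives χ_A(x) = x^4 - 2x^3 - 39x^2 + 40x + 400 = (x - 5)^2(x + 4)^2.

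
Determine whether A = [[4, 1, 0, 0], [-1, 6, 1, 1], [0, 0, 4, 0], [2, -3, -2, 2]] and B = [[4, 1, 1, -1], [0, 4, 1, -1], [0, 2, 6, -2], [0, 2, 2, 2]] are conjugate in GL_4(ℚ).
Yes.

Two matrices over a field are similar if and only if they have the same invariant factors.

Both A and B have characteristic polynomial (x - 4)^4 and minimal polynomial (x - 4)^3. Computing further, both have invariant factors x - 4, (x - 4)^3. Hence A and B are similar.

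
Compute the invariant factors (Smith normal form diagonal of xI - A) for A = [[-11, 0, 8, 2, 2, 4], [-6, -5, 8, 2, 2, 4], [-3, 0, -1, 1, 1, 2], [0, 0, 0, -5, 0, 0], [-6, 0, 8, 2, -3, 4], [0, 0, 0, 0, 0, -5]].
x + 5, x + 5, x + 5, x + 5, (x + 5)^2

The Jordan structure of A has elementary divisors (x + 5)^2, (x + 5), (x + 5), (x + 5), (x + 5). Arranging the block sizes at each eigenvalue in decreasing order and taking row products gives the invariant factors.

Invariant factors (smallest first, each dividing the next): x + 5, x + 5, x + 5, x + 5, (x + 5)^2.

Check: the last factor (x + 5)^2 is the minimal polynomial, and the product (x + 5)^6 is the characteristic polynomial.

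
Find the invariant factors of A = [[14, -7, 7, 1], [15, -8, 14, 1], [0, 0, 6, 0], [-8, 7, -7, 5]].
x - 6, (x - 6)^2(x + 1)

The Jordan structure of A has elementary divisors (x + 1), (x - 6)^2, (x - 6). Arranging the block sizes at each eigenvalue in decreasing order and taking row products gives the invariant factors.

Invariant factors (smallest first, each dividing the next): x - 6, (x - 6)^2(x + 1).

Check: the last factor (x - 6)^2(x + 1) is the minimal polynomial, and the product (x - 6)^3(x + 1) is the characteristic polynomial.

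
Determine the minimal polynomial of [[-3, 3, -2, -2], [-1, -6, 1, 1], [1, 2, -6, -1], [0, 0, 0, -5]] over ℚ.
The characteristic polynomial factors as (x + 5)^4. The minimal polynomial is ∏(x - λ)^{k_λ} where k_λ is the size of the largest Jordan block at λ.

For λ = -5: rank(A + 5I) = 2, and the largest Jordan block has size 3 (the smallest k with rank((A + 5I)^k) = rank((A + 5I)^(k+1))).

So m_A(x) = (x + 5)^3.

m_A(x) = (x + 5)^3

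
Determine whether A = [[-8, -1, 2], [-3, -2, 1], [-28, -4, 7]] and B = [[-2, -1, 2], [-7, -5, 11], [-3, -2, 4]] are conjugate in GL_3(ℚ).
Yes.

Two matrices over a field are similar if and only if they have the same invariant factors.

Both A and B have characteristic polynomial (x + 1)^3 and minimal polynomial (x + 1)^3. Computing further, both have invariant factors (x + 1)^3. Hence A and B are similar.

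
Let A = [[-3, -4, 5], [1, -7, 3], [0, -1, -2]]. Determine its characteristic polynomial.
xI - A = [[x + 3, 4, -5], [-1, x + 7, -3], [0, 1, x + 2]].

Expanding det(xI - A) along the first row:
det(xI - A) = + (x + 3)·det([[x + 7, -3], [1, x + 2]]) - (4)·det([[-1, -3], [0, x + 2]]) + (-5)·det([[-1, x + 7], [0, 1]]).

Evaluating gives χ_A(x) = x^3 + 12x^2 + 48x + 64 = (x + 4)^3.

χ_A(x) = (x + 4)^3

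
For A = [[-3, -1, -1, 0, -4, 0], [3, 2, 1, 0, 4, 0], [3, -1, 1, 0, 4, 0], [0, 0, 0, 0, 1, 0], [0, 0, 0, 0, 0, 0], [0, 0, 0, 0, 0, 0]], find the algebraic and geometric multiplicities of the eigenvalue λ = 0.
algebraic multiplicity 6, geometric multiplicity 3

The characteristic polynomial is x^6, so the factor x appears with exponent 6: the algebraic multiplicity is 6.

rank(A) = 3, so the eigenspace has dimension 6 - 3 = 3: the geometric multiplicity is 3.

Since 3 < 6, A is not diagonalizable.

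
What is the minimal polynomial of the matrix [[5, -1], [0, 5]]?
m_A(x) = (x - 5)^2

The characteristic polynomial factors as (x - 5)^2. The minimal polynomial is ∏(x - λ)^{k_λ} where k_λ is the size of the largest Jordan block at λ.

For λ = 5: rank(A - 5I) = 1, and the largest Jordan block has size 2 (the smallest k with rank((A - 5I)^k) = rank((A - 5I)^(k+1))).

So m_A(x) = (x - 5)^2.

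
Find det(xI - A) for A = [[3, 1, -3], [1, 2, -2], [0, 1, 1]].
xI - A = [[x - 3, -1, 3], [-1, x - 2, 2], [0, -1, x - 1]].

Expanding det(xI - A) along the first row:
det(xI - A) = + (x - 3)·det([[x - 2, 2], [-1, x - 1]]) - (-1)·det([[-1, 2], [0, x - 1]]) + (3)·det([[-1, x - 2], [0, -1]]).

Evaluating gives χ_A(x) = x^3 - 6x^2 + 12x - 8 = (x - 2)^3.

χ_A(x) = (x - 2)^3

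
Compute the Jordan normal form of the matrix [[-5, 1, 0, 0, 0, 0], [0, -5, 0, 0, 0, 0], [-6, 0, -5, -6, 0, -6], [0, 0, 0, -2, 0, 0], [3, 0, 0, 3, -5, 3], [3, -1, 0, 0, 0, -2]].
The characteristic polynomial is det(xI - A) = (x + 2)^2(x + 5)^4, so the eigenvalues are -5 (algebraic multiplicity 4), -2 (algebraic multiplicity 2).

For λ = -5: rank(A + 5I) = 3, rank((A + 5I)^2) = 2. The eigenspace has dimension 6 - 3 = 3, so there are 3 Jordan blocks; the rank sequence gives block sizes [2, 1, 1].

For λ = -2: rank(A + 2I) = 4. The eigenspace has dimension 6 - 4 = 2, so there are 2 Jordan blocks; the rank sequence gives block sizes [1, 1].

Assembling the blocks gives the Jordan form J above.

J = [[-5, 1, 0, 0, 0, 0], [0, -5, 0, 0, 0, 0], [0, 0, -5, 0, 0, 0], [0, 0, 0, -5, 0, 0], [0, 0, 0, 0, -2, 0], [0, 0, 0, 0, 0, -2]]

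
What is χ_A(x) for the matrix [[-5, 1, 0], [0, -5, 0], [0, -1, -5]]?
xI - A = [[x + 5, -1, 0], [0, x + 5, 0], [0, 1, x + 5]].

Expanding det(xI - A) along the first row:
det(xI - A) = + (x + 5)·det([[x + 5, 0], [1, x + 5]]) - (-1)·det([[0, 0], [0, x + 5]]) + (0)·det([[0, x + 5], [0, 1]]).

Evaluating gives χ_A(x) = x^3 + 15x^2 + 75x + 125 = (x + 5)^3.

χ_A(x) = (x + 5)^3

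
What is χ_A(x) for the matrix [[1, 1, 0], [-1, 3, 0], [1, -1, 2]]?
χ_A(x) = (x - 2)^3

xI - A = [[x - 1, -1, 0], [1, x - 3, 0], [-1, 1, x - 2]].

Expanding det(xI - A) along the first row:
det(xI - A) = + (x - 1)·det([[x - 3, 0], [1, x - 2]]) - (-1)·det([[1, 0], [-1, x - 2]]) + (0)·det([[1, x - 3], [-1, 1]]).

Evaluating gives χ_A(x) = x^3 - 6x^2 + 12x - 8 = (x - 2)^3.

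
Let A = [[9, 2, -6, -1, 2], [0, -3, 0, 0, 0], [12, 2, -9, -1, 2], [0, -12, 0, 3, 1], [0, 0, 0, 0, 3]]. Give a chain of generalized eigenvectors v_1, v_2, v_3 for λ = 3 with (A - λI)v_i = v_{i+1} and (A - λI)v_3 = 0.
v_1 = [[0, 0, 0, 2, 1]]^T, v_2 = [[0, 0, 0, 1, 0]]^T, v_3 = [[-1, 0, -1, 0, 0]]^T

We seek v_1 ∈ ker((A - 3I)^3) \ ker((A - 3I)^2), then set v_{i+1} = (A - 3I) v_i.

One such chain is v_1 = [[0, 0, 0, 2, 1]]^T, v_2 = [[0, 0, 0, 1, 0]]^T, v_3 = [[-1, 0, -1, 0, 0]]^T. Check: (A - 3I) v_3 = [[0, 0, 0, 0, 0]]^T = 0.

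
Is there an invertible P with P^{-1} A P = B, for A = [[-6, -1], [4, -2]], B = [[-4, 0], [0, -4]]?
Both have characteristic polynomial (x + 4)^2, but the minimal polynomial of A is (x + 4)^2 while the minimal polynomial of B is x + 4. The minimal polynomial is a similarity invariant, so A and B are not similar.

No.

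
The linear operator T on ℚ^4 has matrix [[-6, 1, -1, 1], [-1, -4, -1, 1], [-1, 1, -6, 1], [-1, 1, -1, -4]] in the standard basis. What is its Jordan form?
J = [[-5, 1, 0, 0], [0, -5, 0, 0], [0, 0, -5, 0], [0, 0, 0, -5]]

The characteristic polynomial is det(xI - A) = (x + 5)^4, so the eigenvalues are -5 (algebraic multiplicity 4).

For λ = -5: rank(A + 5I) = 1, rank((A + 5I)^2) = 0. The eigenspace has dimension 4 - 1 = 3, so there are 3 Jordan blocks; the rank sequence gives block sizes [2, 1, 1].

Assembling the blocks gives the Jordan form J above.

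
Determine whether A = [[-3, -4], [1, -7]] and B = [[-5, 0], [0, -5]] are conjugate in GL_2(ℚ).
No.

Both have characteristic polynomial (x + 5)^2, but the minimal polynomial of A is (x + 5)^2 while the minimal polynomial of B is x + 5. The minimal polynomial is a similarity invariant, so A and B are not similar.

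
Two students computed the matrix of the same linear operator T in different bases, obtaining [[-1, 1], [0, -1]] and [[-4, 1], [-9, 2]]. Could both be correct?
Two matrices over a field are similar if and only if they have the same invariant factors.

Both A and B have characteristic polynomial (x + 1)^2 and minimal polynomial (x + 1)^2. Computing further, both have invariant factors (x + 1)^2. Hence A and B are similar.

Yes.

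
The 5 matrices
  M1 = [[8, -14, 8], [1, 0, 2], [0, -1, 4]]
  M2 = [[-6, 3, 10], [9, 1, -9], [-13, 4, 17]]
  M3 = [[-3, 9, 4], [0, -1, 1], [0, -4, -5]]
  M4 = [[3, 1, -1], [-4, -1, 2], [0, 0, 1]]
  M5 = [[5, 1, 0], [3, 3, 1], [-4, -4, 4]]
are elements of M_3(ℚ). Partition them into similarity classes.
3 classes: {M1, M2, M5}, {M3}, {M4}

Characteristic polynomials: χ_{M1} = (x - 4)^3, χ_{M2} = (x - 4)^3, χ_{M3} = (x + 3)^3, χ_{M4} = (x - 1)^3, χ_{M5} = (x - 4)^3.

{M1, M2, M5}: invariant factors (x - 4)^3.

{M3}: invariant factors (x + 3)^3.

{M4}: invariant factors x - 1, (x - 1)^2.

Matrices are similar if and only if their invariant-factor lists agree; the partition into similarity classes is {M1, M2, M5}, {M3}, {M4}.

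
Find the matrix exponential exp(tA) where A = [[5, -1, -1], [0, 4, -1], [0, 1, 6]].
e^{tA} = [[e^{5*t}, -t*e^{5*t}, -t*e^{5*t}], [0, (1 - t)*e^{5*t}, -t*e^{5*t}], [0, t*e^{5*t}, (t + 1)*e^{5*t}]]

A has Jordan form J = [[5, 1, 0], [0, 5, 0], [0, 0, 5]] with A = PJP^{-1}, so e^{tA} = P e^{tJ} P^{-1}.

For a Jordan block J_k(λ), e^{tJ_k(λ)} = e^{λt} · (I + tN + t^2 N^2/2! + ... + t^{k-1} N^{k-1}/(k-1)!) where N is the nilpotent superdiagonal part.

Assembling the blocks and conjugating back gives the entries of e^{tA} as shown above.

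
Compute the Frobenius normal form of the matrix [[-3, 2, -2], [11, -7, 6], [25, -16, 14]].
R = [[0, 0, 0], [1, 0, -5], [0, 1, 4]]

The invariant factors of A (the non-unit diagonal entries of the Smith normal form of xI - A over ℚ[x]) are x(x^2 - 4x + 5), each dividing the next. The characteristic polynomial is their product, x(x^2 - 4x + 5).

The rational canonical form is the block-diagonal matrix of companion matrices C(f_i):
R = [[0, 0, 0], [1, 0, -5], [0, 1, 4]].

Note the characteristic polynomial does not split into linear factors over ℚ, so A has no Jordan form over ℚ; the rational canonical form exists over any field.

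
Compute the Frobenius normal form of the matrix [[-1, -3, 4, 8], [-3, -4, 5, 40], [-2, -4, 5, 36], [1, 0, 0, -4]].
R = [[0, 0, 0, 0], [1, 0, 0, 25], [0, 1, 0, 10], [0, 0, 1, -4]]

The invariant factors of A (the non-unit diagonal entries of the Smith normal form of xI - A over ℚ[x]) are x(x + 5)(x^2 - x - 5), each dividing the next. The characteristic polynomial is their product, x(x + 5)(x^2 - x - 5).

The rational canonical form is the block-diagonal matrix of companion matrices C(f_i):
R = [[0, 0, 0, 0], [1, 0, 0, 25], [0, 1, 0, 10], [0, 0, 1, -4]].

Note the characteristic polynomial does not split into linear factors over ℚ, so A has no Jordan form over ℚ; the rational canonical form exists over any field.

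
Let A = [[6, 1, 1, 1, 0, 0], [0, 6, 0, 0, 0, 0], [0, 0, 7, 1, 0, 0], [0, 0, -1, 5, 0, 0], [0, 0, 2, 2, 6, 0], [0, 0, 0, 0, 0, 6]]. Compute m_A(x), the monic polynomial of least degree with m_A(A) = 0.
The characteristic polynomial factors as (x - 6)^6. The minimal polynomial is ∏(x - λ)^{k_λ} where k_λ is the size of the largest Jordan block at λ.

For λ = 6: rank(A - 6I) = 2, and the largest Jordan block has size 2 (the smallest k with rank((A - 6I)^k) = rank((A - 6I)^(k+1))).

So m_A(x) = (x - 6)^2.

m_A(x) = (x - 6)^2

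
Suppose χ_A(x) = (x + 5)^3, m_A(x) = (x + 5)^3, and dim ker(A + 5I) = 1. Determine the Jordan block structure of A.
λ = -5: algebraic multiplicity 3 (exponent in χ_A), largest block size 3 (exponent in m_A), 1 block (geometric multiplicity). This forces block sizes [3].

Jordan blocks: (-5, 3)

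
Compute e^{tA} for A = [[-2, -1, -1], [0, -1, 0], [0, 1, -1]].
e^{tA} = [[e^{-2*t}, -t*e^{-t}, (1 - e^{t})*e^{-2*t}], [0, e^{-t}, 0], [0, t*e^{-t}, e^{-t}]]

A has Jordan form J = [[-2, 0, 0], [0, -1, 1], [0, 0, -1]] with A = PJP^{-1}, so e^{tA} = P e^{tJ} P^{-1}.

For a Jordan block J_k(λ), e^{tJ_k(λ)} = e^{λt} · (I + tN + t^2 N^2/2! + ... + t^{k-1} N^{k-1}/(k-1)!) where N is the nilpotent superdiagonal part.

Assembling the blocks and conjugating back gives the entries of e^{tA} as shown above.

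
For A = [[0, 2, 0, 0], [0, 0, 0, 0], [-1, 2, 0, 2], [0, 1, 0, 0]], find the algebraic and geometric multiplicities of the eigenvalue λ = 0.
algebraic multiplicity 4, geometric multiplicity 2

The characteristic polynomial is x^4, so the factor x appears with exponent 4: the algebraic multiplicity is 4.

rank(A) = 2, so the eigenspace has dimension 4 - 2 = 2: the geometric multiplicity is 2.

Since 2 < 4, A is not diagonalizable.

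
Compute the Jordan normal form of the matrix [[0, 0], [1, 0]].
The characteristic polynomial is det(xI - A) = x^2, so the eigenvalues are 0 (algebraic multiplicity 2).

For λ = 0: rank(A) = 1, rank(A^2) = 0. The eigenspace has dimension 2 - 1 = 1, so there is 1 Jordan block; the rank sequence gives block sizes [2].

Assembling the blocks gives the Jordan form J above.

J = [[0, 1], [0, 0]]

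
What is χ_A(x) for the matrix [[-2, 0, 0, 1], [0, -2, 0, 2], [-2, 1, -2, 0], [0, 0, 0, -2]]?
xI - A = [[x + 2, 0, 0, -1], [0, x + 2, 0, -2], [2, -1, x + 2, 0], [0, 0, 0, x + 2]].

Expanding det(xI - A) along the first row:
det(xI - A) = + (x + 2)·det([[x + 2, 0, -2], [-1, x + 2, 0], [0, 0, x + 2]]) - (0)·det([[0, 0, -2], [2, x + 2, 0], [0, 0, x + 2]]) + (0)·det([[0, x + 2, -2], [2, -1, 0], [0, 0, x + 2]]) - (-1)·det([[0, x + 2, 0], [2, -1, x + 2], [0, 0, 0]]).

Evaluating gives χ_A(x) = x^4 + 8x^3 + 24x^2 + 32x + 16 = (x + 2)^4.

χ_A(x) = (x + 2)^4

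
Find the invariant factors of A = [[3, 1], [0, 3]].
(x - 3)^2

The Jordan structure of A has elementary divisors (x - 3)^2. Arranging the block sizes at each eigenvalue in decreasing order and taking row products gives the invariant factors.

Invariant factors (smallest first, each dividing the next): (x - 3)^2.

Check: the last factor (x - 3)^2 is the minimal polynomial, and the product (x - 3)^2 is the characteristic polynomial.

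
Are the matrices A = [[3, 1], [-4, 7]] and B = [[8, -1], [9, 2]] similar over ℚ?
Two matrices over a field are similar if and only if they have the same invariant factors.

Both A and B have characteristic polynomial (x - 5)^2 and minimal polynomial (x - 5)^2. Computing further, both have invariant factors (x - 5)^2. Hence A and B are similar.

Yes.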